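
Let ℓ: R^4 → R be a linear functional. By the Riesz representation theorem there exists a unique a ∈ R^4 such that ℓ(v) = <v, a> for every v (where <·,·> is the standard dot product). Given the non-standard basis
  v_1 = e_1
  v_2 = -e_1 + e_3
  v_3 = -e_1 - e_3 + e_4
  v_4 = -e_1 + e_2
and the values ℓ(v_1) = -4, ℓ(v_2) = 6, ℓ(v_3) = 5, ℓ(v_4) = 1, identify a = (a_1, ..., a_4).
a = (-4, -3, 2, 3)

Write a = (a_1, ..., a_4) in the standard basis. For each basis vector v_i, ℓ(v_i) = <v_i, a> is a linear equation in the a_j's. Collect the n equations into a matrix system V a = ℓ, where row i of V is v_i (expressed in the standard basis). Since V is invertible (lower-triangular with 1s on the diagonal, up to permutation), solve by back-substitution:
  V =
[[1, 0, 0, 0],
 [-1, 0, 1, 0],
 [-1, 0, -1, 1],
 [-1, 1, 0, 0]]
  V a = (-4, 6, 5, 1)
Solving gives a = (-4, -3, 2, 3).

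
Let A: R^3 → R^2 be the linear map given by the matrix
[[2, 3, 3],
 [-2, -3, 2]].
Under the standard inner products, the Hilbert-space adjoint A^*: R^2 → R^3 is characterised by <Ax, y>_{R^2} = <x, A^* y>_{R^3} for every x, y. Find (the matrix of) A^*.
A^* = A^T =
[[2, -2],
 [3, -3],
 [3, 2]]

For real matrices with standard dot products, the defining identity <Ax, y> = <x, A^* y> gives (Ax)^T y = x^T (A^*) y, i.e. x^T A^T y = x^T (A^*) y. Since this holds for all x, y, we must have A^* = A^T. Therefore
A^* =
[[2, -2],
 [3, -3],
 [3, 2]].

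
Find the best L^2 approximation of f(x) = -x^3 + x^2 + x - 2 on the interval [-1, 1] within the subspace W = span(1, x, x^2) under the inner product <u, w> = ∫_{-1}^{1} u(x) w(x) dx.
g(x) = x^2 + 2*x/5 - 2

The best approximation g ∈ W is the orthogonal projection of f onto W. Writing g = a_0 + a_1 x + a_2 x^2, the coefficients solve the normal equations G · a = b where
  G_{ij} = <φ_i, φ_j> and b_i = <f, φ_i>, with φ_0 = 1, φ_1 = x, φ_2 = x^2.
G =
  [2, 0, 2/3]
  [0, 2/3, 0]
  [2/3, 0, 2/5],
b = (-10/3, 4/15, -14/15).
Solving gives a_0 = -2, a_1 = 2/5, a_2 = 1, so
  g(x) = x^2 + 2*x/5 - 2.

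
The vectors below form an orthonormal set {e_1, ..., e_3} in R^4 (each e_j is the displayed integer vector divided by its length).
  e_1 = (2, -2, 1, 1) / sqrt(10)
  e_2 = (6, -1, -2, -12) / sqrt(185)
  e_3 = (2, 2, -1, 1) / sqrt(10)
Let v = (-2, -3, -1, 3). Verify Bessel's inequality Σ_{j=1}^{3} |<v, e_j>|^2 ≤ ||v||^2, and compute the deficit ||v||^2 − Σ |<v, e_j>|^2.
Σ |<v, e_j>|^2 = 2811/185; ||v||^2 = 23; deficit = 1444/185

Write each e_j = u_j / sqrt(<u_j, u_j>) where u_j is the displayed integer vector. Then <v, e_j> = <v, u_j> / sqrt(<u_j, u_j>), so |<v, e_j>|^2 = <v, u_j>^2 / <u_j, u_j>.
Coefficients: <v, e_1> = 4/sqrt(10), <v, e_2> = -43/sqrt(185), <v, e_3> = -6/sqrt(10).
Square and sum: Σ |<v, e_j>|^2 = 2811/185.
Compute ||v||^2 = v·v = 23.
Deficit = 23 − 2811/185 = 1444/185 ≥ 0, confirming Bessel's inequality. (The deficit equals ||v − Σ <v,e_j> e_j||^2, the squared distance from v to span{e_j}.)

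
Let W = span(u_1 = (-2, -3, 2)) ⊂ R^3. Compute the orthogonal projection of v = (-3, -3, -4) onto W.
proj_W(v) = (-14/17, -21/17, 14/17)

Set up U = [u_1 | ... | u_1] ∈ R^(3×1). The projector onto W = col(U) is P = U (U^T U)^(-1) U^T.
Compute U^T U =
  [17],
and U^T v = (7).
Solve U^T U · c = U^T v for the coefficients: c = (7/17). The projection is proj_W(v) = U c.
Check: (v - proj_W(v)) · u_1 = 0  (should be 0).
Result: proj_W(v) = (-14/17, -21/17, 14/17).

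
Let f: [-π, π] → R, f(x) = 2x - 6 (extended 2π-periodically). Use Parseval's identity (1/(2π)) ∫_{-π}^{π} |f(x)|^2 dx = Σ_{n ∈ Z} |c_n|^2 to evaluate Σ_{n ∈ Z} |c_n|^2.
Σ |c_n|^2 = 4π^2/3 + 36

Expand and integrate term by term over [-π, π]:
  ∫ (2x)^2 dx = 4·(2π^3/3); ∫ 2·2·(-6)·x dx = 0 (odd integrand); ∫ (-6)^2 dx = 36·2π.
So (1/(2π)) ∫_{-π}^{π} (2x - 6)^2 dx = 4π^2/3 + 36 = 4π^2/3 + 36.
Parseval ⇒ Σ |c_n|^2 = 4π^2/3 + 36.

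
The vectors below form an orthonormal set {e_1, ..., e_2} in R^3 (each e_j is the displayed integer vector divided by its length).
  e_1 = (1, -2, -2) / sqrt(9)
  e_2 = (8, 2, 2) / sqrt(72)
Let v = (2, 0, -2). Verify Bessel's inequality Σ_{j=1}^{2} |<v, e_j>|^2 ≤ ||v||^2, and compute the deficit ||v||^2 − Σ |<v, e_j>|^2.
Σ |<v, e_j>|^2 = 6; ||v||^2 = 8; deficit = 2

Write each e_j = u_j / sqrt(<u_j, u_j>) where u_j is the displayed integer vector. Then <v, e_j> = <v, u_j> / sqrt(<u_j, u_j>), so |<v, e_j>|^2 = <v, u_j>^2 / <u_j, u_j>.
Coefficients: <v, e_1> = 6/sqrt(9), <v, e_2> = 12/sqrt(72).
Square and sum: Σ |<v, e_j>|^2 = 6.
Compute ||v||^2 = v·v = 8.
Deficit = 8 − 6 = 2 ≥ 0, confirming Bessel's inequality. (The deficit equals ||v − Σ <v,e_j> e_j||^2, the squared distance from v to span{e_j}.)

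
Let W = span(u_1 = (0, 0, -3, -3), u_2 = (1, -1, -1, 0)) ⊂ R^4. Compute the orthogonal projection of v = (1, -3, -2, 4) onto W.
proj_W(v) = (14/5, -14/5, -2/5, 12/5)

Set up U = [u_1 | ... | u_2] ∈ R^(4×2). The projector onto W = col(U) is P = U (U^T U)^(-1) U^T.
Compute U^T U =
  [18, 3]
  [3, 3],
and U^T v = (-6, 6).
Solve U^T U · c = U^T v for the coefficients: c = (-4/5, 14/5). The projection is proj_W(v) = U c.
Check: (v - proj_W(v)) · u_1 = 0  (should be 0).
Check: (v - proj_W(v)) · u_2 = 0  (should be 0).
Result: proj_W(v) = (14/5, -14/5, -2/5, 12/5).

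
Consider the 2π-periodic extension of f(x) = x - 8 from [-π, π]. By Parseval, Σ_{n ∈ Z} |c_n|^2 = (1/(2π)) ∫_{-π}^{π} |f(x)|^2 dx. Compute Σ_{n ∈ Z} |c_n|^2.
Σ |c_n|^2 = π^2/3 + 64

Expand and integrate term by term over [-π, π]:
  ∫ (x)^2 dx = 1·(2π^3/3); ∫ 2·1·(-8)·x dx = 0 (odd integrand); ∫ (-8)^2 dx = 64·2π.
So (1/(2π)) ∫_{-π}^{π} (x - 8)^2 dx = 1π^2/3 + 64 = π^2/3 + 64.
Parseval ⇒ Σ |c_n|^2 = π^2/3 + 64.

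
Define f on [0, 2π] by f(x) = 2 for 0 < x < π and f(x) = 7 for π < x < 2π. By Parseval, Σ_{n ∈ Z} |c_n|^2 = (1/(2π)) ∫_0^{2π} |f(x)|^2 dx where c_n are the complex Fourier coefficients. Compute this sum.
Σ |c_n|^2 = 53/2

Parseval equates the L^2 energy of f (normalised by 1/(2π)) with the ℓ^2 sum of its Fourier coefficients: (1/(2π)) ∫_0^{2π} |f|^2 = Σ |c_n|^2.
Compute the left side: (1/(2π)) [∫_0^π 2^2 dx + ∫_π^{2π} 7^2 dx] = (1/(2π)) · (4π + 49π) = (4 + 49)/2 = 53/2.
So Σ_{n ∈ Z} |c_n|^2 = 53/2.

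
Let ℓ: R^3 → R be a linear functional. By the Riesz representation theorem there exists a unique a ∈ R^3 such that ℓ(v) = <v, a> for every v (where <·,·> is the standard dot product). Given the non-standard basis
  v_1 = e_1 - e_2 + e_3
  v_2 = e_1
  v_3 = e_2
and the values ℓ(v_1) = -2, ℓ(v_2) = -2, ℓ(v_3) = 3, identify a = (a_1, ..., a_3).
a = (-2, 3, 3)

Write a = (a_1, ..., a_3) in the standard basis. For each basis vector v_i, ℓ(v_i) = <v_i, a> is a linear equation in the a_j's. Collect the n equations into a matrix system V a = ℓ, where row i of V is v_i (expressed in the standard basis). Since V is invertible (lower-triangular with 1s on the diagonal, up to permutation), solve by back-substitution:
  V =
[[1, -1, 1],
 [1, 0, 0],
 [0, 1, 0]]
  V a = (-2, -2, 3)
Solving gives a = (-2, 3, 3).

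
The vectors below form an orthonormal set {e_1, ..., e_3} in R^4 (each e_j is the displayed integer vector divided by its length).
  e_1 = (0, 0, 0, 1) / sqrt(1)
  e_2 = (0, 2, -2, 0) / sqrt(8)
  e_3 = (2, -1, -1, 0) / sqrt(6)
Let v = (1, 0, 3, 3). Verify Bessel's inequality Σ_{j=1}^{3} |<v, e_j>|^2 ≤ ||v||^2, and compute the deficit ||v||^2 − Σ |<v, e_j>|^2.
Σ |<v, e_j>|^2 = 41/3; ||v||^2 = 19; deficit = 16/3

Write each e_j = u_j / sqrt(<u_j, u_j>) where u_j is the displayed integer vector. Then <v, e_j> = <v, u_j> / sqrt(<u_j, u_j>), so |<v, e_j>|^2 = <v, u_j>^2 / <u_j, u_j>.
Coefficients: <v, e_1> = 3/sqrt(1), <v, e_2> = -6/sqrt(8), <v, e_3> = -1/sqrt(6).
Square and sum: Σ |<v, e_j>|^2 = 41/3.
Compute ||v||^2 = v·v = 19.
Deficit = 19 − 41/3 = 16/3 ≥ 0, confirming Bessel's inequality. (The deficit equals ||v − Σ <v,e_j> e_j||^2, the squared distance from v to span{e_j}.)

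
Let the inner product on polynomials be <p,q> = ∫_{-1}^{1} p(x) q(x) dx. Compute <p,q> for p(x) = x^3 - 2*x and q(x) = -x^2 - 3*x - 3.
<p,q> = 14/5

Expand the product: p(x)·q(x) = -x^5 - 3*x^4 - x^3 + 6*x^2 + 6*x.
∫_{-1}^{1} of each monomial x^k gives [2/(k+1) if k even, 0 if k odd]. Integrating term-by-term (or equivalently evaluating the antiderivative F(x) = -x^6/6 - 3*x^5/5 - x^4/4 + 2*x^3 + 3*x^2 at the endpoints):
  F(1) − F(−1) = 239/60 − (71/60) = 14/5.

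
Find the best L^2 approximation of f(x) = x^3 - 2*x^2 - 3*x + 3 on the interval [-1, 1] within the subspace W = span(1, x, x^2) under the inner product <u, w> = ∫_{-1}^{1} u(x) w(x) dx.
g(x) = -2*x^2 - 12*x/5 + 3

The best approximation g ∈ W is the orthogonal projection of f onto W. Writing g = a_0 + a_1 x + a_2 x^2, the coefficients solve the normal equations G · a = b where
  G_{ij} = <φ_i, φ_j> and b_i = <f, φ_i>, with φ_0 = 1, φ_1 = x, φ_2 = x^2.
G =
  [2, 0, 2/3]
  [0, 2/3, 0]
  [2/3, 0, 2/5],
b = (14/3, -8/5, 6/5).
Solving gives a_0 = 3, a_1 = -12/5, a_2 = -2, so
  g(x) = -2*x^2 - 12*x/5 + 3.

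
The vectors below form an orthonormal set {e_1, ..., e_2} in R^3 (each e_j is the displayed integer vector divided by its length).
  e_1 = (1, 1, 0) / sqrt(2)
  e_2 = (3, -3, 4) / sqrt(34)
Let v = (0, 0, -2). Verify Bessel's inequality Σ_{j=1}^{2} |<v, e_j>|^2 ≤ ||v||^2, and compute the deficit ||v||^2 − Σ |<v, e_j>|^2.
Σ |<v, e_j>|^2 = 32/17; ||v||^2 = 4; deficit = 36/17

Write each e_j = u_j / sqrt(<u_j, u_j>) where u_j is the displayed integer vector. Then <v, e_j> = <v, u_j> / sqrt(<u_j, u_j>), so |<v, e_j>|^2 = <v, u_j>^2 / <u_j, u_j>.
Coefficients: <v, e_1> = 0/sqrt(2), <v, e_2> = -8/sqrt(34).
Square and sum: Σ |<v, e_j>|^2 = 32/17.
Compute ||v||^2 = v·v = 4.
Deficit = 4 − 32/17 = 36/17 ≥ 0, confirming Bessel's inequality. (The deficit equals ||v − Σ <v,e_j> e_j||^2, the squared distance from v to span{e_j}.)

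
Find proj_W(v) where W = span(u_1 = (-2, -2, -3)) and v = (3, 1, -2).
proj_W(v) = (4/17, 4/17, 6/17)

Set up U = [u_1 | ... | u_1] ∈ R^(3×1). The projector onto W = col(U) is P = U (U^T U)^(-1) U^T.
Compute U^T U =
  [17],
and U^T v = (-2).
Solve U^T U · c = U^T v for the coefficients: c = (-2/17). The projection is proj_W(v) = U c.
Check: (v - proj_W(v)) · u_1 = 0  (should be 0).
Result: proj_W(v) = (4/17, 4/17, 6/17).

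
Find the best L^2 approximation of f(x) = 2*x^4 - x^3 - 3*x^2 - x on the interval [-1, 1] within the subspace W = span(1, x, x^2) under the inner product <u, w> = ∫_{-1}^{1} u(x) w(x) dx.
g(x) = -9*x^2/7 - 8*x/5 - 6/35

The best approximation g ∈ W is the orthogonal projection of f onto W. Writing g = a_0 + a_1 x + a_2 x^2, the coefficients solve the normal equations G · a = b where
  G_{ij} = <φ_i, φ_j> and b_i = <f, φ_i>, with φ_0 = 1, φ_1 = x, φ_2 = x^2.
G =
  [2, 0, 2/3]
  [0, 2/3, 0]
  [2/3, 0, 2/5],
b = (-6/5, -16/15, -22/35).
Solving gives a_0 = -6/35, a_1 = -8/5, a_2 = -9/7, so
  g(x) = -9*x^2/7 - 8*x/5 - 6/35.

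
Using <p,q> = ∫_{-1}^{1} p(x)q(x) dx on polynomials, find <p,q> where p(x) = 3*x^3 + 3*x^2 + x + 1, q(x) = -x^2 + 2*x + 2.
<p,q> = 148/15

Expand the product: p(x)·q(x) = -3*x^5 + 3*x^4 + 11*x^3 + 7*x^2 + 4*x + 2.
∫_{-1}^{1} of each monomial x^k gives [2/(k+1) if k even, 0 if k odd]. Integrating term-by-term (or equivalently evaluating the antiderivative F(x) = -x^6/2 + 3*x^5/5 + 11*x^4/4 + 7*x^3/3 + 2*x^2 + 2*x at the endpoints):
  F(1) − F(−1) = 551/60 − (-41/60) = 148/15.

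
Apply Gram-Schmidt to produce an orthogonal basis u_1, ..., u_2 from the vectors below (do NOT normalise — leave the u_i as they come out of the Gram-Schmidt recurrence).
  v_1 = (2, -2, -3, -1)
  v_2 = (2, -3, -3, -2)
Orthogonal basis:
  u_1 = (2, -2, -3, -1)
  u_2 = (-1/3, -2/3, 1/2, -5/6)

Apply the Gram-Schmidt recurrence
  u_1 = v_1
  u_i = v_i − Σ_{j<i} ((v_i · u_j) / (u_j · u_j)) · u_j.

Step by step this gives:
  u_1 = (2, -2, -3, -1)
  u_2 = (-1/3, -2/3, 1/2, -5/6)

Orthogonality check:
  u_2 · u_1 = 0 (should be 0)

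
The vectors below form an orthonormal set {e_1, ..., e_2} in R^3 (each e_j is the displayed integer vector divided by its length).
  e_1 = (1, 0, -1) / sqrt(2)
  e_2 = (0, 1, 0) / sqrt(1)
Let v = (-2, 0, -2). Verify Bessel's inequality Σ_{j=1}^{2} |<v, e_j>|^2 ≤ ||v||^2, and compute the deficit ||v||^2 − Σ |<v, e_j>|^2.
Σ |<v, e_j>|^2 = 0; ||v||^2 = 8; deficit = 8

Write each e_j = u_j / sqrt(<u_j, u_j>) where u_j is the displayed integer vector. Then <v, e_j> = <v, u_j> / sqrt(<u_j, u_j>), so |<v, e_j>|^2 = <v, u_j>^2 / <u_j, u_j>.
Coefficients: <v, e_1> = 0/sqrt(2), <v, e_2> = 0/sqrt(1).
Square and sum: Σ |<v, e_j>|^2 = 0.
Compute ||v||^2 = v·v = 8.
Deficit = 8 − 0 = 8 ≥ 0, confirming Bessel's inequality. (The deficit equals ||v − Σ <v,e_j> e_j||^2, the squared distance from v to span{e_j}.)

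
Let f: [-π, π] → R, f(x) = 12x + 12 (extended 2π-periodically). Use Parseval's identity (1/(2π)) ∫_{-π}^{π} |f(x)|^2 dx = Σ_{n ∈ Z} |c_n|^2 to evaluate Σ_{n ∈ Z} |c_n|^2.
Σ |c_n|^2 = 48π^2 + 144

Expand and integrate term by term over [-π, π]:
  ∫ (12x)^2 dx = 144·(2π^3/3); ∫ 2·12·(12)·x dx = 0 (odd integrand); ∫ 12^2 dx = 144·2π.
So (1/(2π)) ∫_{-π}^{π} (12x + 12)^2 dx = 144π^2/3 + 144 = 48π^2 + 144.
Parseval ⇒ Σ |c_n|^2 = 48π^2 + 144.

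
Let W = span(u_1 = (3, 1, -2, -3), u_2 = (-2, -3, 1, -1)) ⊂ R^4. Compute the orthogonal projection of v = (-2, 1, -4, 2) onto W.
proj_W(v) = (23/281, 332/281, 31/281, 394/281)

Set up U = [u_1 | ... | u_2] ∈ R^(4×2). The projector onto W = col(U) is P = U (U^T U)^(-1) U^T.
Compute U^T U =
  [23, -8]
  [-8, 15],
and U^T v = (-3, -5).
Solve U^T U · c = U^T v for the coefficients: c = (-85/281, -139/281). The projection is proj_W(v) = U c.
Check: (v - proj_W(v)) · u_1 = 0  (should be 0).
Check: (v - proj_W(v)) · u_2 = 0  (should be 0).
Result: proj_W(v) = (23/281, 332/281, 31/281, 394/281).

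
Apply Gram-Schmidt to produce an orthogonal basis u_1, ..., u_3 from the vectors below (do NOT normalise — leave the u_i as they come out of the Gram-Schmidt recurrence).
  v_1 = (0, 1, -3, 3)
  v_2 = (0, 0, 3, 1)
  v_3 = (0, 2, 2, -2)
Orthogonal basis:
  u_1 = (0, 1, -3, 3)
  u_2 = (0, 6/19, 39/19, 37/19)
  u_3 = (0, 192/77, 16/77, -48/77)

Apply the Gram-Schmidt recurrence
  u_1 = v_1
  u_i = v_i − Σ_{j<i} ((v_i · u_j) / (u_j · u_j)) · u_j.

Step by step this gives:
  u_1 = (0, 1, -3, 3)
  u_2 = (0, 6/19, 39/19, 37/19)
  u_3 = (0, 192/77, 16/77, -48/77)

Orthogonality check:
  u_2 · u_1 = 0 (should be 0)
  u_3 · u_1 = 0 (should be 0)
  u_3 · u_2 = 0 (should be 0)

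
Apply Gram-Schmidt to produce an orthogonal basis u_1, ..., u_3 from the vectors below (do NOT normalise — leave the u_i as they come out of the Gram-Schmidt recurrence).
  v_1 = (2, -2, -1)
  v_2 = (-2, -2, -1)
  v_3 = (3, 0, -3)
Orthogonal basis:
  u_1 = (2, -2, -1)
  u_2 = (-20/9, -16/9, -8/9)
  u_3 = (0, 6/5, -12/5)

Apply the Gram-Schmidt recurrence
  u_1 = v_1
  u_i = v_i − Σ_{j<i} ((v_i · u_j) / (u_j · u_j)) · u_j.

Step by step this gives:
  u_1 = (2, -2, -1)
  u_2 = (-20/9, -16/9, -8/9)
  u_3 = (0, 6/5, -12/5)

Orthogonality check:
  u_2 · u_1 = 0 (should be 0)
  u_3 · u_1 = 0 (should be 0)
  u_3 · u_2 = 0 (should be 0)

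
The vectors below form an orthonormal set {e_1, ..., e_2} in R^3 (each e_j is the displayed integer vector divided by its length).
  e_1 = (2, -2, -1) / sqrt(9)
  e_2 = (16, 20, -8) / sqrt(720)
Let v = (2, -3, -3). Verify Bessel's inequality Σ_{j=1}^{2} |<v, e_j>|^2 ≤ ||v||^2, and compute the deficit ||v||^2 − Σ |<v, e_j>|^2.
Σ |<v, e_j>|^2 = 94/5; ||v||^2 = 22; deficit = 16/5

Write each e_j = u_j / sqrt(<u_j, u_j>) where u_j is the displayed integer vector. Then <v, e_j> = <v, u_j> / sqrt(<u_j, u_j>), so |<v, e_j>|^2 = <v, u_j>^2 / <u_j, u_j>.
Coefficients: <v, e_1> = 13/sqrt(9), <v, e_2> = -4/sqrt(720).
Square and sum: Σ |<v, e_j>|^2 = 94/5.
Compute ||v||^2 = v·v = 22.
Deficit = 22 − 94/5 = 16/5 ≥ 0, confirming Bessel's inequality. (The deficit equals ||v − Σ <v,e_j> e_j||^2, the squared distance from v to span{e_j}.)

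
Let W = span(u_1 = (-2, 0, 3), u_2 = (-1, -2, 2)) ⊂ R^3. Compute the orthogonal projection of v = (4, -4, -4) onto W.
proj_W(v) = (188/53, -216/53, -228/53)

Set up U = [u_1 | ... | u_2] ∈ R^(3×2). The projector onto W = col(U) is P = U (U^T U)^(-1) U^T.
Compute U^T U =
  [13, 8]
  [8, 9],
and U^T v = (-20, -4).
Solve U^T U · c = U^T v for the coefficients: c = (-148/53, 108/53). The projection is proj_W(v) = U c.
Check: (v - proj_W(v)) · u_1 = 0  (should be 0).
Check: (v - proj_W(v)) · u_2 = 0  (should be 0).
Result: proj_W(v) = (188/53, -216/53, -228/53).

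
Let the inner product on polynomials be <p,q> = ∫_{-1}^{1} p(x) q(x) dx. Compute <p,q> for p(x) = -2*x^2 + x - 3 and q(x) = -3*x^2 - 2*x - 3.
<p,q> = 436/15

Expand the product: p(x)·q(x) = 6*x^4 + x^3 + 13*x^2 + 3*x + 9.
∫_{-1}^{1} of each monomial x^k gives [2/(k+1) if k even, 0 if k odd]. Integrating term-by-term (or equivalently evaluating the antiderivative F(x) = 6*x^5/5 + x^4/4 + 13*x^3/3 + 3*x^2/2 + 9*x at the endpoints):
  F(1) − F(−1) = 977/60 − (-767/60) = 436/15.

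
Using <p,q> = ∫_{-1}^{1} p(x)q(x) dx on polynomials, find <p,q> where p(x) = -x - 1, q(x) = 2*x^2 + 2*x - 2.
<p,q> = 4/3

Expand the product: p(x)·q(x) = -2*x^3 - 4*x^2 + 2.
∫_{-1}^{1} of each monomial x^k gives [2/(k+1) if k even, 0 if k odd]. Integrating term-by-term (or equivalently evaluating the antiderivative F(x) = -x^4/2 - 4*x^3/3 + 2*x at the endpoints):
  F(1) − F(−1) = 1/6 − (-7/6) = 4/3.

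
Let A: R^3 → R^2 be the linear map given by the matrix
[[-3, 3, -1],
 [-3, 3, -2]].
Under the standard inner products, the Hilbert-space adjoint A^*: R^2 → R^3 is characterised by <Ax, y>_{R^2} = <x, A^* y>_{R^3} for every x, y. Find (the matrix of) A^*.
A^* = A^T =
[[-3, -3],
 [3, 3],
 [-1, -2]]

For real matrices with standard dot products, the defining identity <Ax, y> = <x, A^* y> gives (Ax)^T y = x^T (A^*) y, i.e. x^T A^T y = x^T (A^*) y. Since this holds for all x, y, we must have A^* = A^T. Therefore
A^* =
[[-3, -3],
 [3, 3],
 [-1, -2]].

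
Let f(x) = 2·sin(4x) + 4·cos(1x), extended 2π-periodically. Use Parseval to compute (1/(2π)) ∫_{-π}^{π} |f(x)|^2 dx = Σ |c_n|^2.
Σ |c_n|^2 = 10

Expand |f|^2 and use orthogonality of {sin(nx), cos(mx)} on [-π, π]:
  ∫_{-π}^{π} sin(nx)^2 dx = π, ∫ cos(mx)^2 dx = π, and cross terms integrate to 0.
So ∫_{-π}^{π} f(x)^2 dx = 2^2 · π + 4^2 · π = (4 + 16)π.
Divide by 2π: (4 + 16)/2 = 10.
By Parseval, this equals Σ |c_n|^2.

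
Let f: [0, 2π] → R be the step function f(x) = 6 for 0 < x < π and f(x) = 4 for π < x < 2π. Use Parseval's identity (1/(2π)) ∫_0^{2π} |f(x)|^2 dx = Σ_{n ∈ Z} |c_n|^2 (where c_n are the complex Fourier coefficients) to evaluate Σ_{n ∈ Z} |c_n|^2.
Σ |c_n|^2 = 26

Parseval equates the L^2 energy of f (normalised by 1/(2π)) with the ℓ^2 sum of its Fourier coefficients: (1/(2π)) ∫_0^{2π} |f|^2 = Σ |c_n|^2.
Compute the left side: (1/(2π)) [∫_0^π 6^2 dx + ∫_π^{2π} 4^2 dx] = (1/(2π)) · (36π + 16π) = (36 + 16)/2 = 26.
So Σ_{n ∈ Z} |c_n|^2 = 26.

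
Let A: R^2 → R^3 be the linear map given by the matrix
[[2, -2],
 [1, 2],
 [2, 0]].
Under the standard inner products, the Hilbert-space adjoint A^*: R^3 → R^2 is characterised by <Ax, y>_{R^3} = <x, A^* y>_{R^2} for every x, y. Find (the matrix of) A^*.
A^* = A^T =
[[2, 1, 2],
 [-2, 2, 0]]

For real matrices with standard dot products, the defining identity <Ax, y> = <x, A^* y> gives (Ax)^T y = x^T (A^*) y, i.e. x^T A^T y = x^T (A^*) y. Since this holds for all x, y, we must have A^* = A^T. Therefore
A^* =
[[2, 1, 2],
 [-2, 2, 0]].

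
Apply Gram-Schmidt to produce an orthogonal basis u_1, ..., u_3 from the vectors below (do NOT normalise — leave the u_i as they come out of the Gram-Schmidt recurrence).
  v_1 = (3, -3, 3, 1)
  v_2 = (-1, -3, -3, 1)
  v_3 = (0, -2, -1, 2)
Orthogonal basis:
  u_1 = (3, -3, 3, 1)
  u_2 = (-11/14, -45/14, -39/14, 15/14)
  u_3 = (-12/139, 52/139, 8/139, 168/139)

Apply the Gram-Schmidt recurrence
  u_1 = v_1
  u_i = v_i − Σ_{j<i} ((v_i · u_j) / (u_j · u_j)) · u_j.

Step by step this gives:
  u_1 = (3, -3, 3, 1)
  u_2 = (-11/14, -45/14, -39/14, 15/14)
  u_3 = (-12/139, 52/139, 8/139, 168/139)

Orthogonality check:
  u_2 · u_1 = 0 (should be 0)
  u_3 · u_1 = 0 (should be 0)
  u_3 · u_2 = 0 (should be 0)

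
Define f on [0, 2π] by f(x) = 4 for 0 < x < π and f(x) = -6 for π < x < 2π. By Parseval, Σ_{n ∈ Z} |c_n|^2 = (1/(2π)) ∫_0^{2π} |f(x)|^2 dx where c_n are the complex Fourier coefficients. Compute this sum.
Σ |c_n|^2 = 26

Parseval equates the L^2 energy of f (normalised by 1/(2π)) with the ℓ^2 sum of its Fourier coefficients: (1/(2π)) ∫_0^{2π} |f|^2 = Σ |c_n|^2.
Compute the left side: (1/(2π)) [∫_0^π 4^2 dx + ∫_π^{2π} (-6)^2 dx] = (1/(2π)) · (16π + 36π) = (16 + 36)/2 = 26.
So Σ_{n ∈ Z} |c_n|^2 = 26.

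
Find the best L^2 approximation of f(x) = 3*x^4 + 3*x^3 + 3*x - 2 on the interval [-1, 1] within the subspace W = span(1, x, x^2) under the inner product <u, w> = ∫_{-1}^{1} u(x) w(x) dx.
g(x) = 18*x^2/7 + 24*x/5 - 79/35

The best approximation g ∈ W is the orthogonal projection of f onto W. Writing g = a_0 + a_1 x + a_2 x^2, the coefficients solve the normal equations G · a = b where
  G_{ij} = <φ_i, φ_j> and b_i = <f, φ_i>, with φ_0 = 1, φ_1 = x, φ_2 = x^2.
G =
  [2, 0, 2/3]
  [0, 2/3, 0]
  [2/3, 0, 2/5],
b = (-14/5, 16/5, -10/21).
Solving gives a_0 = -79/35, a_1 = 24/5, a_2 = 18/7, so
  g(x) = 18*x^2/7 + 24*x/5 - 79/35.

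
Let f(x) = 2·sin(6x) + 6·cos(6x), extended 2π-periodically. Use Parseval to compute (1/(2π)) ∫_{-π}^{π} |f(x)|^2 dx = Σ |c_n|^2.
Σ |c_n|^2 = 20

Expand |f|^2 and use orthogonality of {sin(nx), cos(mx)} on [-π, π]:
  ∫_{-π}^{π} sin(nx)^2 dx = π, ∫ cos(mx)^2 dx = π, and cross terms integrate to 0.
So ∫_{-π}^{π} f(x)^2 dx = 2^2 · π + 6^2 · π = (4 + 36)π.
Divide by 2π: (4 + 36)/2 = 20.
By Parseval, this equals Σ |c_n|^2.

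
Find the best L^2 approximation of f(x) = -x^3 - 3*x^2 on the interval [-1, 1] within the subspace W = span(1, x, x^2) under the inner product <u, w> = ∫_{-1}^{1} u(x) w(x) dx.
g(x) = -3*x^2 - 3*x/5

The best approximation g ∈ W is the orthogonal projection of f onto W. Writing g = a_0 + a_1 x + a_2 x^2, the coefficients solve the normal equations G · a = b where
  G_{ij} = <φ_i, φ_j> and b_i = <f, φ_i>, with φ_0 = 1, φ_1 = x, φ_2 = x^2.
G =
  [2, 0, 2/3]
  [0, 2/3, 0]
  [2/3, 0, 2/5],
b = (-2, -2/5, -6/5).
Solving gives a_0 = 0, a_1 = -3/5, a_2 = -3, so
  g(x) = -3*x^2 - 3*x/5.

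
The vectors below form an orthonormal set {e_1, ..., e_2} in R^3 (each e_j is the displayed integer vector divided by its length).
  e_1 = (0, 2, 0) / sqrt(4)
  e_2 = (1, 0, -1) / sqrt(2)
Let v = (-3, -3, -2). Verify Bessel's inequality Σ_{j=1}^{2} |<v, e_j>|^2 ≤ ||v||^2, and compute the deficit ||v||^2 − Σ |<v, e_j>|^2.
Σ |<v, e_j>|^2 = 19/2; ||v||^2 = 22; deficit = 25/2

Write each e_j = u_j / sqrt(<u_j, u_j>) where u_j is the displayed integer vector. Then <v, e_j> = <v, u_j> / sqrt(<u_j, u_j>), so |<v, e_j>|^2 = <v, u_j>^2 / <u_j, u_j>.
Coefficients: <v, e_1> = -6/sqrt(4), <v, e_2> = -1/sqrt(2).
Square and sum: Σ |<v, e_j>|^2 = 19/2.
Compute ||v||^2 = v·v = 22.
Deficit = 22 − 19/2 = 25/2 ≥ 0, confirming Bessel's inequality. (The deficit equals ||v − Σ <v,e_j> e_j||^2, the squared distance from v to span{e_j}.)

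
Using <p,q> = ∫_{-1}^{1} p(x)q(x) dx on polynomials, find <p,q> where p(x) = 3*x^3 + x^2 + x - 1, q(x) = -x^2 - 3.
<p,q> = 64/15

Expand the product: p(x)·q(x) = -3*x^5 - x^4 - 10*x^3 - 2*x^2 - 3*x + 3.
∫_{-1}^{1} of each monomial x^k gives [2/(k+1) if k even, 0 if k odd]. Integrating term-by-term (or equivalently evaluating the antiderivative F(x) = -x^6/2 - x^5/5 - 5*x^4/2 - 2*x^3/3 - 3*x^2/2 + 3*x at the endpoints):
  F(1) − F(−1) = -71/30 − (-199/30) = 64/15.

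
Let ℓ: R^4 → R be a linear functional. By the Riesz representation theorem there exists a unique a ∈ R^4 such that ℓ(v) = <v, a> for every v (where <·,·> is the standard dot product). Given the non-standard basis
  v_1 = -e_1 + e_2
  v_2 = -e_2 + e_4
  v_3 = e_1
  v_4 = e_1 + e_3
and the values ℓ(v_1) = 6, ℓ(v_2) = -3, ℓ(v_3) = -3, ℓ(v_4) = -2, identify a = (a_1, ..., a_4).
a = (-3, 3, 1, 0)

Write a = (a_1, ..., a_4) in the standard basis. For each basis vector v_i, ℓ(v_i) = <v_i, a> is a linear equation in the a_j's. Collect the n equations into a matrix system V a = ℓ, where row i of V is v_i (expressed in the standard basis). Since V is invertible (lower-triangular with 1s on the diagonal, up to permutation), solve by back-substitution:
  V =
[[-1, 1, 0, 0],
 [0, -1, 0, 1],
 [1, 0, 0, 0],
 [1, 0, 1, 0]]
  V a = (6, -3, -3, -2)
Solving gives a = (-3, 3, 1, 0).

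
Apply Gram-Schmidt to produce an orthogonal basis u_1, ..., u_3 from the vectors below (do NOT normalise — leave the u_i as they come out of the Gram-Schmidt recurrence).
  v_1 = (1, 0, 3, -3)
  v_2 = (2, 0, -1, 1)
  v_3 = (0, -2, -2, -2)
Orthogonal basis:
  u_1 = (1, 0, 3, -3)
  u_2 = (42/19, 0, -7/19, 7/19)
  u_3 = (0, -2, -2, -2)

Apply the Gram-Schmidt recurrence
  u_1 = v_1
  u_i = v_i − Σ_{j<i} ((v_i · u_j) / (u_j · u_j)) · u_j.

Step by step this gives:
  u_1 = (1, 0, 3, -3)
  u_2 = (42/19, 0, -7/19, 7/19)
  u_3 = (0, -2, -2, -2)

Orthogonality check:
  u_2 · u_1 = 0 (should be 0)
  u_3 · u_1 = 0 (should be 0)
  u_3 · u_2 = 0 (should be 0)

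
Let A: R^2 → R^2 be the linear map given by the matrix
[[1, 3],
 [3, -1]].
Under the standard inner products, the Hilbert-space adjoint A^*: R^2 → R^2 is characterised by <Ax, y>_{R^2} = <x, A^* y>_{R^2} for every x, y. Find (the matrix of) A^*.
A^* = A^T =
[[1, 3],
 [3, -1]]

For real matrices with standard dot products, the defining identity <Ax, y> = <x, A^* y> gives (Ax)^T y = x^T (A^*) y, i.e. x^T A^T y = x^T (A^*) y. Since this holds for all x, y, we must have A^* = A^T. Therefore
A^* =
[[1, 3],
 [3, -1]].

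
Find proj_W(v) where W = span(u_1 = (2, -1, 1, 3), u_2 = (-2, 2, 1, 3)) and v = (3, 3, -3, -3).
proj_W(v) = (30/127, -87/127, -129/127, -387/127)

Set up U = [u_1 | ... | u_2] ∈ R^(4×2). The projector onto W = col(U) is P = U (U^T U)^(-1) U^T.
Compute U^T U =
  [15, 4]
  [4, 18],
and U^T v = (-9, -12).
Solve U^T U · c = U^T v for the coefficients: c = (-57/127, -72/127). The projection is proj_W(v) = U c.
Check: (v - proj_W(v)) · u_1 = 0  (should be 0).
Check: (v - proj_W(v)) · u_2 = 0  (should be 0).
Result: proj_W(v) = (30/127, -87/127, -129/127, -387/127).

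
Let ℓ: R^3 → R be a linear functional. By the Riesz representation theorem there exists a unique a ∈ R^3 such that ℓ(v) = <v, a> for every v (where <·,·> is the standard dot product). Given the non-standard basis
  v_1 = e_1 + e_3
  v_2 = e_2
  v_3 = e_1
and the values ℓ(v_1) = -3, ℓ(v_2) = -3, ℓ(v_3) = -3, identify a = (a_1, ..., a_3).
a = (-3, -3, 0)

Write a = (a_1, ..., a_3) in the standard basis. For each basis vector v_i, ℓ(v_i) = <v_i, a> is a linear equation in the a_j's. Collect the n equations into a matrix system V a = ℓ, where row i of V is v_i (expressed in the standard basis). Since V is invertible (lower-triangular with 1s on the diagonal, up to permutation), solve by back-substitution:
  V =
[[1, 0, 1],
 [0, 1, 0],
 [1, 0, 0]]
  V a = (-3, -3, -3)
Solving gives a = (-3, -3, 0).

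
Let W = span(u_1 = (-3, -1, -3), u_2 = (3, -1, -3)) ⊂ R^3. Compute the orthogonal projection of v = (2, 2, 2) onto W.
proj_W(v) = (2, 4/5, 12/5)

Set up U = [u_1 | ... | u_2] ∈ R^(3×2). The projector onto W = col(U) is P = U (U^T U)^(-1) U^T.
Compute U^T U =
  [19, 1]
  [1, 19],
and U^T v = (-14, -2).
Solve U^T U · c = U^T v for the coefficients: c = (-11/15, -1/15). The projection is proj_W(v) = U c.
Check: (v - proj_W(v)) · u_1 = 0  (should be 0).
Check: (v - proj_W(v)) · u_2 = 0  (should be 0).
Result: proj_W(v) = (2, 4/5, 12/5).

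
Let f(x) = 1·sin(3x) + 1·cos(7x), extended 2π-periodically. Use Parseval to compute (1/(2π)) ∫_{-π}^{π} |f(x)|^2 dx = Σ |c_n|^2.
Σ |c_n|^2 = 1

Expand |f|^2 and use orthogonality of {sin(nx), cos(mx)} on [-π, π]:
  ∫_{-π}^{π} sin(nx)^2 dx = π, ∫ cos(mx)^2 dx = π, and cross terms integrate to 0.
So ∫_{-π}^{π} f(x)^2 dx = 1^2 · π + 1^2 · π = (1 + 1)π.
Divide by 2π: (1 + 1)/2 = 1.
By Parseval, this equals Σ |c_n|^2.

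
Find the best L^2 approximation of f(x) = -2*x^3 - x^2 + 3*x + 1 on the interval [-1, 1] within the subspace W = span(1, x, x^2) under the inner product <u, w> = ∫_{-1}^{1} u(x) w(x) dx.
g(x) = -x^2 + 9*x/5 + 1

The best approximation g ∈ W is the orthogonal projection of f onto W. Writing g = a_0 + a_1 x + a_2 x^2, the coefficients solve the normal equations G · a = b where
  G_{ij} = <φ_i, φ_j> and b_i = <f, φ_i>, with φ_0 = 1, φ_1 = x, φ_2 = x^2.
G =
  [2, 0, 2/3]
  [0, 2/3, 0]
  [2/3, 0, 2/5],
b = (4/3, 6/5, 4/15).
Solving gives a_0 = 1, a_1 = 9/5, a_2 = -1, so
  g(x) = -x^2 + 9*x/5 + 1.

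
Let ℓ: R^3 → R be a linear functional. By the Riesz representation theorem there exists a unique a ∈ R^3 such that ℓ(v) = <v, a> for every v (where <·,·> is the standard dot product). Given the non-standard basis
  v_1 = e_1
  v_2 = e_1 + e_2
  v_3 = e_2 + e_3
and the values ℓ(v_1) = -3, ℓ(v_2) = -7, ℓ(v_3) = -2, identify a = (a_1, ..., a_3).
a = (-3, -4, 2)

Write a = (a_1, ..., a_3) in the standard basis. For each basis vector v_i, ℓ(v_i) = <v_i, a> is a linear equation in the a_j's. Collect the n equations into a matrix system V a = ℓ, where row i of V is v_i (expressed in the standard basis). Since V is invertible (lower-triangular with 1s on the diagonal, up to permutation), solve by back-substitution:
  V =
[[1, 0, 0],
 [1, 1, 0],
 [0, 1, 1]]
  V a = (-3, -7, -2)
Solving gives a = (-3, -4, 2).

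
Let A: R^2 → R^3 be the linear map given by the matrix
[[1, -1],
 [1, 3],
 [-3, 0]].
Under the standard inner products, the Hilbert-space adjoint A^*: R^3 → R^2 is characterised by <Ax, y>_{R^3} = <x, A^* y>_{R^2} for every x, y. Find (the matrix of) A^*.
A^* = A^T =
[[1, 1, -3],
 [-1, 3, 0]]

For real matrices with standard dot products, the defining identity <Ax, y> = <x, A^* y> gives (Ax)^T y = x^T (A^*) y, i.e. x^T A^T y = x^T (A^*) y. Since this holds for all x, y, we must have A^* = A^T. Therefore
A^* =
[[1, 1, -3],
 [-1, 3, 0]].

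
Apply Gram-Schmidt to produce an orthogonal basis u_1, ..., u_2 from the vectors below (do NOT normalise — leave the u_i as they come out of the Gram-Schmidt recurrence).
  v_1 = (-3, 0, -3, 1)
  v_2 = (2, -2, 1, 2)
Orthogonal basis:
  u_1 = (-3, 0, -3, 1)
  u_2 = (17/19, -2, -2/19, 45/19)

Apply the Gram-Schmidt recurrence
  u_1 = v_1
  u_i = v_i − Σ_{j<i} ((v_i · u_j) / (u_j · u_j)) · u_j.

Step by step this gives:
  u_1 = (-3, 0, -3, 1)
  u_2 = (17/19, -2, -2/19, 45/19)

Orthogonality check:
  u_2 · u_1 = 0 (should be 0)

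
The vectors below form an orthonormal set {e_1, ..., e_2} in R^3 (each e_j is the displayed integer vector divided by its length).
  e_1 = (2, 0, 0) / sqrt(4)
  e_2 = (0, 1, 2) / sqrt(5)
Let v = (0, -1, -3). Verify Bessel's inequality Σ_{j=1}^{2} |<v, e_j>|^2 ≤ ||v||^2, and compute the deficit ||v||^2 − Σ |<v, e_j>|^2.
Σ |<v, e_j>|^2 = 49/5; ||v||^2 = 10; deficit = 1/5

Write each e_j = u_j / sqrt(<u_j, u_j>) where u_j is the displayed integer vector. Then <v, e_j> = <v, u_j> / sqrt(<u_j, u_j>), so |<v, e_j>|^2 = <v, u_j>^2 / <u_j, u_j>.
Coefficients: <v, e_1> = 0/sqrt(4), <v, e_2> = -7/sqrt(5).
Square and sum: Σ |<v, e_j>|^2 = 49/5.
Compute ||v||^2 = v·v = 10.
Deficit = 10 − 49/5 = 1/5 ≥ 0, confirming Bessel's inequality. (The deficit equals ||v − Σ <v,e_j> e_j||^2, the squared distance from v to span{e_j}.)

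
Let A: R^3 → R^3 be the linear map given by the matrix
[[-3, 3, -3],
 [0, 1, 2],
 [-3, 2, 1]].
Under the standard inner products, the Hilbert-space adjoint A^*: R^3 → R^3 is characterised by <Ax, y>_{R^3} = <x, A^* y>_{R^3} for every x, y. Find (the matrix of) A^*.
A^* = A^T =
[[-3, 0, -3],
 [3, 1, 2],
 [-3, 2, 1]]

For real matrices with standard dot products, the defining identity <Ax, y> = <x, A^* y> gives (Ax)^T y = x^T (A^*) y, i.e. x^T A^T y = x^T (A^*) y. Since this holds for all x, y, we must have A^* = A^T. Therefore
A^* =
[[-3, 0, -3],
 [3, 1, 2],
 [-3, 2, 1]].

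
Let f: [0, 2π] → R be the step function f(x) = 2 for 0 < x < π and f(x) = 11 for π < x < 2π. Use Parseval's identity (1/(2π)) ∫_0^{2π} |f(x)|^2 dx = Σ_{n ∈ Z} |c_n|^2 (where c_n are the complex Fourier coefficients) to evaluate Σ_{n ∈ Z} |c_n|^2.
Σ |c_n|^2 = 125/2

Parseval equates the L^2 energy of f (normalised by 1/(2π)) with the ℓ^2 sum of its Fourier coefficients: (1/(2π)) ∫_0^{2π} |f|^2 = Σ |c_n|^2.
Compute the left side: (1/(2π)) [∫_0^π 2^2 dx + ∫_π^{2π} 11^2 dx] = (1/(2π)) · (4π + 121π) = (4 + 121)/2 = 125/2.
So Σ_{n ∈ Z} |c_n|^2 = 125/2.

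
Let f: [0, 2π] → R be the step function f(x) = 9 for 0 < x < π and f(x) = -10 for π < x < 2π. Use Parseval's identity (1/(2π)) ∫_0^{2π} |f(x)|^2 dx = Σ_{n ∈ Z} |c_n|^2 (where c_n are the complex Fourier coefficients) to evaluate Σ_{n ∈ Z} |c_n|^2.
Σ |c_n|^2 = 181/2

Parseval equates the L^2 energy of f (normalised by 1/(2π)) with the ℓ^2 sum of its Fourier coefficients: (1/(2π)) ∫_0^{2π} |f|^2 = Σ |c_n|^2.
Compute the left side: (1/(2π)) [∫_0^π 9^2 dx + ∫_π^{2π} (-10)^2 dx] = (1/(2π)) · (81π + 100π) = (81 + 100)/2 = 181/2.
So Σ_{n ∈ Z} |c_n|^2 = 181/2.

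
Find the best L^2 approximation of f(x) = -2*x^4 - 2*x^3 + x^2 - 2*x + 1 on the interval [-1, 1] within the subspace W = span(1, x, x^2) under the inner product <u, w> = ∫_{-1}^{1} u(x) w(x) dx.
g(x) = -5*x^2/7 - 16*x/5 + 41/35

The best approximation g ∈ W is the orthogonal projection of f onto W. Writing g = a_0 + a_1 x + a_2 x^2, the coefficients solve the normal equations G · a = b where
  G_{ij} = <φ_i, φ_j> and b_i = <f, φ_i>, with φ_0 = 1, φ_1 = x, φ_2 = x^2.
G =
  [2, 0, 2/3]
  [0, 2/3, 0]
  [2/3, 0, 2/5],
b = (28/15, -32/15, 52/105).
Solving gives a_0 = 41/35, a_1 = -16/5, a_2 = -5/7, so
  g(x) = -5*x^2/7 - 16*x/5 + 41/35.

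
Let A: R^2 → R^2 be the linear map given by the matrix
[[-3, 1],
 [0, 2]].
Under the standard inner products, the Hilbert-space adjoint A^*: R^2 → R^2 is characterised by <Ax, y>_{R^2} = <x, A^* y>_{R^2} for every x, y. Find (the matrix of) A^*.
A^* = A^T =
[[-3, 0],
 [1, 2]]

For real matrices with standard dot products, the defining identity <Ax, y> = <x, A^* y> gives (Ax)^T y = x^T (A^*) y, i.e. x^T A^T y = x^T (A^*) y. Since this holds for all x, y, we must have A^* = A^T. Therefore
A^* =
[[-3, 0],
 [1, 2]].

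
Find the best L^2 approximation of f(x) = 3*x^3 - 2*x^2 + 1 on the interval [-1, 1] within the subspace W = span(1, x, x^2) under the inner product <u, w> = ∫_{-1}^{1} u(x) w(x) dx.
g(x) = -2*x^2 + 9*x/5 + 1

The best approximation g ∈ W is the orthogonal projection of f onto W. Writing g = a_0 + a_1 x + a_2 x^2, the coefficients solve the normal equations G · a = b where
  G_{ij} = <φ_i, φ_j> and b_i = <f, φ_i>, with φ_0 = 1, φ_1 = x, φ_2 = x^2.
G =
  [2, 0, 2/3]
  [0, 2/3, 0]
  [2/3, 0, 2/5],
b = (2/3, 6/5, -2/15).
Solving gives a_0 = 1, a_1 = 9/5, a_2 = -2, so
  g(x) = -2*x^2 + 9*x/5 + 1.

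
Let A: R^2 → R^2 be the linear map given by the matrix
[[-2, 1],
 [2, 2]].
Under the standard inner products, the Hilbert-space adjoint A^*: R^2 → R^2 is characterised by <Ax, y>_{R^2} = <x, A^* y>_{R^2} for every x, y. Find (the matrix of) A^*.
A^* = A^T =
[[-2, 2],
 [1, 2]]

For real matrices with standard dot products, the defining identity <Ax, y> = <x, A^* y> gives (Ax)^T y = x^T (A^*) y, i.e. x^T A^T y = x^T (A^*) y. Since this holds for all x, y, we must have A^* = A^T. Therefore
A^* =
[[-2, 2],
 [1, 2]].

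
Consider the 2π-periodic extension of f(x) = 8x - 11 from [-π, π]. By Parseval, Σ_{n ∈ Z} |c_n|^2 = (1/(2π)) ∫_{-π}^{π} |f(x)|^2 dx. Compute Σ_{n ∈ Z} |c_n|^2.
Σ |c_n|^2 = 64π^2/3 + 121

Expand and integrate term by term over [-π, π]:
  ∫ (8x)^2 dx = 64·(2π^3/3); ∫ 2·8·(-11)·x dx = 0 (odd integrand); ∫ (-11)^2 dx = 121·2π.
So (1/(2π)) ∫_{-π}^{π} (8x - 11)^2 dx = 64π^2/3 + 121 = 64π^2/3 + 121.
Parseval ⇒ Σ |c_n|^2 = 64π^2/3 + 121.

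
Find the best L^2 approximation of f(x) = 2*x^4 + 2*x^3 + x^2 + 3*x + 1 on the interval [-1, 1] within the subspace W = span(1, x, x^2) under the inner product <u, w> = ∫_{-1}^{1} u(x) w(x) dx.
g(x) = 19*x^2/7 + 21*x/5 + 29/35

The best approximation g ∈ W is the orthogonal projection of f onto W. Writing g = a_0 + a_1 x + a_2 x^2, the coefficients solve the normal equations G · a = b where
  G_{ij} = <φ_i, φ_j> and b_i = <f, φ_i>, with φ_0 = 1, φ_1 = x, φ_2 = x^2.
G =
  [2, 0, 2/3]
  [0, 2/3, 0]
  [2/3, 0, 2/5],
b = (52/15, 14/5, 172/105).
Solving gives a_0 = 29/35, a_1 = 21/5, a_2 = 19/7, so
  g(x) = 19*x^2/7 + 21*x/5 + 29/35.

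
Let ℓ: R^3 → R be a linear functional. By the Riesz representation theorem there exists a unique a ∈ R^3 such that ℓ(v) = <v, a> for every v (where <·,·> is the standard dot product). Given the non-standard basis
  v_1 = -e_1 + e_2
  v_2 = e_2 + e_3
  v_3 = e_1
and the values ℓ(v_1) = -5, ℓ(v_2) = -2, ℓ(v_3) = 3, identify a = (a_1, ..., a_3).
a = (3, -2, 0)

Write a = (a_1, ..., a_3) in the standard basis. For each basis vector v_i, ℓ(v_i) = <v_i, a> is a linear equation in the a_j's. Collect the n equations into a matrix system V a = ℓ, where row i of V is v_i (expressed in the standard basis). Since V is invertible (lower-triangular with 1s on the diagonal, up to permutation), solve by back-substitution:
  V =
[[-1, 1, 0],
 [0, 1, 1],
 [1, 0, 0]]
  V a = (-5, -2, 3)
Solving gives a = (3, -2, 0).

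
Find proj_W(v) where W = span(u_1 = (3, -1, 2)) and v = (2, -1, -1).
proj_W(v) = (15/14, -5/14, 5/7)

Set up U = [u_1 | ... | u_1] ∈ R^(3×1). The projector onto W = col(U) is P = U (U^T U)^(-1) U^T.
Compute U^T U =
  [14],
and U^T v = (5).
Solve U^T U · c = U^T v for the coefficients: c = (5/14). The projection is proj_W(v) = U c.
Check: (v - proj_W(v)) · u_1 = 0  (should be 0).
Result: proj_W(v) = (15/14, -5/14, 5/7).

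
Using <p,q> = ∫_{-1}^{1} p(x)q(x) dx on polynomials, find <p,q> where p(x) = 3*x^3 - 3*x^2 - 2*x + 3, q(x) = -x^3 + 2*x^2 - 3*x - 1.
<p,q> = -72/35

Expand the product: p(x)·q(x) = -3*x^6 + 9*x^5 - 13*x^4 - x^3 + 15*x^2 - 7*x - 3.
∫_{-1}^{1} of each monomial x^k gives [2/(k+1) if k even, 0 if k odd]. Integrating term-by-term (or equivalently evaluating the antiderivative F(x) = -3*x^7/7 + 3*x^6/2 - 13*x^5/5 - x^4/4 + 5*x^3 - 7*x^2/2 - 3*x at the endpoints):
  F(1) − F(−1) = -459/140 − (-171/140) = -72/35.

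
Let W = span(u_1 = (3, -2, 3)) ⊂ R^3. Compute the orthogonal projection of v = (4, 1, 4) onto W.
proj_W(v) = (3, -2, 3)

Set up U = [u_1 | ... | u_1] ∈ R^(3×1). The projector onto W = col(U) is P = U (U^T U)^(-1) U^T.
Compute U^T U =
  [22],
and U^T v = (22).
Solve U^T U · c = U^T v for the coefficients: c = (1). The projection is proj_W(v) = U c.
Check: (v - proj_W(v)) · u_1 = 0  (should be 0).
Result: proj_W(v) = (3, -2, 3).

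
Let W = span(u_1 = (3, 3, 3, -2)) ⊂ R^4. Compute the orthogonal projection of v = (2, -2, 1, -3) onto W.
proj_W(v) = (27/31, 27/31, 27/31, -18/31)

Set up U = [u_1 | ... | u_1] ∈ R^(4×1). The projector onto W = col(U) is P = U (U^T U)^(-1) U^T.
Compute U^T U =
  [31],
and U^T v = (9).
Solve U^T U · c = U^T v for the coefficients: c = (9/31). The projection is proj_W(v) = U c.
Check: (v - proj_W(v)) · u_1 = 0  (should be 0).
Result: proj_W(v) = (27/31, 27/31, 27/31, -18/31).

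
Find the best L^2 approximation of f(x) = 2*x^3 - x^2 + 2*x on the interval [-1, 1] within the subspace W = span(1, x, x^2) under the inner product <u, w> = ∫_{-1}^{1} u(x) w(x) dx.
g(x) = -x^2 + 16*x/5

The best approximation g ∈ W is the orthogonal projection of f onto W. Writing g = a_0 + a_1 x + a_2 x^2, the coefficients solve the normal equations G · a = b where
  G_{ij} = <φ_i, φ_j> and b_i = <f, φ_i>, with φ_0 = 1, φ_1 = x, φ_2 = x^2.
G =
  [2, 0, 2/3]
  [0, 2/3, 0]
  [2/3, 0, 2/5],
b = (-2/3, 32/15, -2/5).
Solving gives a_0 = 0, a_1 = 16/5, a_2 = -1, so
  g(x) = -x^2 + 16*x/5.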